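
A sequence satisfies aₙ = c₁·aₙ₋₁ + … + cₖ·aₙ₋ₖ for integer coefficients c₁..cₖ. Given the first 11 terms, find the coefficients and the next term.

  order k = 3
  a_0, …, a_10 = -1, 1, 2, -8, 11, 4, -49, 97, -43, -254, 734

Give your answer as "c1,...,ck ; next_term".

  a_3 = -2·2 + -3·1 + 1·-1 = -8
  a_4 = -2·-8 + -3·2 + 1·1 = 11
  a_5 = -2·11 + -3·-8 + 1·2 = 4
  a_6 = -2·4 + -3·11 + 1·-8 = -49
  a_7 = -2·-49 + -3·4 + 1·11 = 97
  a_8 = -2·97 + -3·-49 + 1·4 = -43
  a_9 = -2·-43 + -3·97 + 1·-49 = -254
  a_10 = -2·-254 + -3·-43 + 1·97 = 734
  a_11 = -2·734 + -3·-254 + 1·-43 = -749

-2,-3,1 ; -749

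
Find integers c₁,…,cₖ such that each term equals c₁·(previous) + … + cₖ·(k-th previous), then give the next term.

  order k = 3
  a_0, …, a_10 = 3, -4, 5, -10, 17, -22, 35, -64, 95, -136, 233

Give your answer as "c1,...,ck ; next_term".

  a_3 = -1·5 + -1·-4 + -3·3 = -10
  a_4 = -1·-10 + -1·5 + -3·-4 = 17
  a_5 = -1·17 + -1·-10 + -3·5 = -22
  a_6 = -1·-22 + -1·17 + -3·-10 = 35
  a_7 = -1·35 + -1·-22 + -3·17 = -64
  a_8 = -1·-64 + -1·35 + -3·-22 = 95
  a_9 = -1·95 + -1·-64 + -3·35 = -136
  a_10 = -1·-136 + -1·95 + -3·-64 = 233
  a_11 = -1·233 + -1·-136 + -3·95 = -382

-1,-1,-3 ; -382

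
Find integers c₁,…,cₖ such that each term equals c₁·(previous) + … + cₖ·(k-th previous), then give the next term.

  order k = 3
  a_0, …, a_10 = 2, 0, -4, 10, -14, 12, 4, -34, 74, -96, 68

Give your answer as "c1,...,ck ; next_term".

-1,1,3 ; 58

  a_3 = -1·-4 + 1·0 + 3·2 = 10
  a_4 = -1·10 + 1·-4 + 3·0 = -14
  a_5 = -1·-14 + 1·10 + 3·-4 = 12
  a_6 = -1·12 + 1·-14 + 3·10 = 4
  a_7 = -1·4 + 1·12 + 3·-14 = -34
  a_8 = -1·-34 + 1·4 + 3·12 = 74
  a_9 = -1·74 + 1·-34 + 3·4 = -96
  a_10 = -1·-96 + 1·74 + 3·-34 = 68
  a_11 = -1·68 + 1·-96 + 3·74 = 58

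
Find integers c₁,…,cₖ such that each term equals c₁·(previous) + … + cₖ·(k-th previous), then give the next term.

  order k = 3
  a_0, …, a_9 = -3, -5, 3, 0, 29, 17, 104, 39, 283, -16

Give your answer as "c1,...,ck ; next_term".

  a_3 = 1·3 + 3·-5 + -4·-3 = 0
  a_4 = 1·0 + 3·3 + -4·-5 = 29
  a_5 = 1·29 + 3·0 + -4·3 = 17
  a_6 = 1·17 + 3·29 + -4·0 = 104
  a_7 = 1·104 + 3·17 + -4·29 = 39
  a_8 = 1·39 + 3·104 + -4·17 = 283
  a_9 = 1·283 + 3·39 + -4·104 = -16
  a_10 = 1·-16 + 3·283 + -4·39 = 677

1,3,-4 ; 677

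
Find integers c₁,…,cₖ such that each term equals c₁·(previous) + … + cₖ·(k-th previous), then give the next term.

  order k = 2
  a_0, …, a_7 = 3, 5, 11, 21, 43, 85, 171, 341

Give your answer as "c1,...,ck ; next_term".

  a_2 = 1·5 + 2·3 = 11
  a_3 = 1·11 + 2·5 = 21
  a_4 = 1·21 + 2·11 = 43
  a_5 = 1·43 + 2·21 = 85
  a_6 = 1·85 + 2·43 = 171
  a_7 = 1·171 + 2·85 = 341
  a_8 = 1·341 + 2·171 = 683

1,2 ; 683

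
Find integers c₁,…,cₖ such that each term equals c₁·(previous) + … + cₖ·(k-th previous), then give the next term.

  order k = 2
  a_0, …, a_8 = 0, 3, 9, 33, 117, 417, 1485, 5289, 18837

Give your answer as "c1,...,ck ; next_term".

  a_2 = 3·3 + 2·0 = 9
  a_3 = 3·9 + 2·3 = 33
  a_4 = 3·33 + 2·9 = 117
  a_5 = 3·117 + 2·33 = 417
  a_6 = 3·417 + 2·117 = 1485
  a_7 = 3·1485 + 2·417 = 5289
  a_8 = 3·5289 + 2·1485 = 18837
  a_9 = 3·18837 + 2·5289 = 67089

3,2 ; 67089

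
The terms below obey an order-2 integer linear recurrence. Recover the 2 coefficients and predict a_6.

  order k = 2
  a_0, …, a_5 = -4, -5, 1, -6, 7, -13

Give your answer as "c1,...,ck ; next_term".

-1,1 ; 20

  a_2 = -1·-5 + 1·-4 = 1
  a_3 = -1·1 + 1·-5 = -6
  a_4 = -1·-6 + 1·1 = 7
  a_5 = -1·7 + 1·-6 = -13
  a_6 = -1·-13 + 1·7 = 20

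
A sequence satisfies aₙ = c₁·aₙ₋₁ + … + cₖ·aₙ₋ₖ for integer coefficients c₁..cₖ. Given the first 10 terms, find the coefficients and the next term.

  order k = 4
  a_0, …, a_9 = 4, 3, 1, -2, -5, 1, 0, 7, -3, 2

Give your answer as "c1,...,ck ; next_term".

  a_4 = -1·-2 + 0·1 + -1·3 + -1·4 = -5
  a_5 = -1·-5 + 0·-2 + -1·1 + -1·3 = 1
  a_6 = -1·1 + 0·-5 + -1·-2 + -1·1 = 0
  a_7 = -1·0 + 0·1 + -1·-5 + -1·-2 = 7
  a_8 = -1·7 + 0·0 + -1·1 + -1·-5 = -3
  a_9 = -1·-3 + 0·7 + -1·0 + -1·1 = 2
  a_10 = -1·2 + 0·-3 + -1·7 + -1·0 = -9

-1,0,-1,-1 ; -9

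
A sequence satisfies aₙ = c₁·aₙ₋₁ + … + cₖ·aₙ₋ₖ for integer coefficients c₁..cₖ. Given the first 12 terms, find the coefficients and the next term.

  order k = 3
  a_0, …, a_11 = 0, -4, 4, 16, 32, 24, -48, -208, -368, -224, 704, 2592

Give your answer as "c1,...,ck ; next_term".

  a_3 = 2·4 + -2·-4 + -2·0 = 16
  a_4 = 2·16 + -2·4 + -2·-4 = 32
  a_5 = 2·32 + -2·16 + -2·4 = 24
  a_6 = 2·24 + -2·32 + -2·16 = -48
  a_7 = 2·-48 + -2·24 + -2·32 = -208
  a_8 = 2·-208 + -2·-48 + -2·24 = -368
  a_9 = 2·-368 + -2·-208 + -2·-48 = -224
  a_10 = 2·-224 + -2·-368 + -2·-208 = 704
  a_11 = 2·704 + -2·-224 + -2·-368 = 2592
  a_12 = 2·2592 + -2·704 + -2·-224 = 4224

2,-2,-2 ; 4224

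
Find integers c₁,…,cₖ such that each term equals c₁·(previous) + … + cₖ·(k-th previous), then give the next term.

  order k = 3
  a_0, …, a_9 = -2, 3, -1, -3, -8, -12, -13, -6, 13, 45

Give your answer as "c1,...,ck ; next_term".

2,-1,-1 ; 83

  a_3 = 2·-1 + -1·3 + -1·-2 = -3
  a_4 = 2·-3 + -1·-1 + -1·3 = -8
  a_5 = 2·-8 + -1·-3 + -1·-1 = -12
  a_6 = 2·-12 + -1·-8 + -1·-3 = -13
  a_7 = 2·-13 + -1·-12 + -1·-8 = -6
  a_8 = 2·-6 + -1·-13 + -1·-12 = 13
  a_9 = 2·13 + -1·-6 + -1·-13 = 45
  a_10 = 2·45 + -1·13 + -1·-6 = 83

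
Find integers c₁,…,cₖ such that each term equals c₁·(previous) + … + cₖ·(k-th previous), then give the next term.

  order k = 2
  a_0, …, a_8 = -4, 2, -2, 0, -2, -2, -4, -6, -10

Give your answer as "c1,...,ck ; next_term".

1,1 ; -16

  a_2 = 1·2 + 1·-4 = -2
  a_3 = 1·-2 + 1·2 = 0
  a_4 = 1·0 + 1·-2 = -2
  a_5 = 1·-2 + 1·0 = -2
  a_6 = 1·-2 + 1·-2 = -4
  a_7 = 1·-4 + 1·-2 = -6
  a_8 = 1·-6 + 1·-4 = -10
  a_9 = 1·-10 + 1·-6 = -16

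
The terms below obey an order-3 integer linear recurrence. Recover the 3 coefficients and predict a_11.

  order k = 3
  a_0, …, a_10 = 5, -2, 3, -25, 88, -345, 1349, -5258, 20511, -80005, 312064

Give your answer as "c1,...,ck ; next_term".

  a_3 = -3·3 + 3·-2 + -2·5 = -25
  a_4 = -3·-25 + 3·3 + -2·-2 = 88
  a_5 = -3·88 + 3·-25 + -2·3 = -345
  a_6 = -3·-345 + 3·88 + -2·-25 = 1349
  a_7 = -3·1349 + 3·-345 + -2·88 = -5258
  a_8 = -3·-5258 + 3·1349 + -2·-345 = 20511
  a_9 = -3·20511 + 3·-5258 + -2·1349 = -80005
  a_10 = -3·-80005 + 3·20511 + -2·-5258 = 312064
  a_11 = -3·312064 + 3·-80005 + -2·20511 = -1217229

-3,3,-2 ; -1217229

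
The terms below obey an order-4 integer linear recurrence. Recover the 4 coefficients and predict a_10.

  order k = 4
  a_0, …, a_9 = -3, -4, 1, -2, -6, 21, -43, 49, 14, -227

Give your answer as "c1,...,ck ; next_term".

  a_4 = -2·-2 + -1·1 + 3·-4 + -1·-3 = -6
  a_5 = -2·-6 + -1·-2 + 3·1 + -1·-4 = 21
  a_6 = -2·21 + -1·-6 + 3·-2 + -1·1 = -43
  a_7 = -2·-43 + -1·21 + 3·-6 + -1·-2 = 49
  a_8 = -2·49 + -1·-43 + 3·21 + -1·-6 = 14
  a_9 = -2·14 + -1·49 + 3·-43 + -1·21 = -227
  a_10 = -2·-227 + -1·14 + 3·49 + -1·-43 = 630

-2,-1,3,-1 ; 630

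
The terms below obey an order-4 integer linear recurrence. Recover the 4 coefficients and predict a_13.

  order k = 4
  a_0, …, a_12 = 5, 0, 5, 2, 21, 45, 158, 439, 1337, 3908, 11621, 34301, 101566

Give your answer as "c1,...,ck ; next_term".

  a_4 = 3·2 + 1·5 + -4·0 + 2·5 = 21
  a_5 = 3·21 + 1·2 + -4·5 + 2·0 = 45
  a_6 = 3·45 + 1·21 + -4·2 + 2·5 = 158
  a_7 = 3·158 + 1·45 + -4·21 + 2·2 = 439
  a_8 = 3·439 + 1·158 + -4·45 + 2·21 = 1337
  a_9 = 3·1337 + 1·439 + -4·158 + 2·45 = 3908
  a_10 = 3·3908 + 1·1337 + -4·439 + 2·158 = 11621
  a_11 = 3·11621 + 1·3908 + -4·1337 + 2·439 = 34301
  a_12 = 3·34301 + 1·11621 + -4·3908 + 2·1337 = 101566
  a_13 = 3·101566 + 1·34301 + -4·11621 + 2·3908 = 300331

3,1,-4,2 ; 300331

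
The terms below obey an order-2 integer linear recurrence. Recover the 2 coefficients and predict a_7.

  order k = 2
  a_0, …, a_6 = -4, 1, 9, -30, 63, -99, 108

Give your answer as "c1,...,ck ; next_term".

  a_2 = -3·1 + -3·-4 = 9
  a_3 = -3·9 + -3·1 = -30
  a_4 = -3·-30 + -3·9 = 63
  a_5 = -3·63 + -3·-30 = -99
  a_6 = -3·-99 + -3·63 = 108
  a_7 = -3·108 + -3·-99 = -27

-3,-3 ; -27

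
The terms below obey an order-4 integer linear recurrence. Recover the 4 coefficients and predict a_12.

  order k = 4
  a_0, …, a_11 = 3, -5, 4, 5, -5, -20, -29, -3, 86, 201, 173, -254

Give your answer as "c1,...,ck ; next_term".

  a_4 = 2·5 + -3·4 + 0·-5 + -1·3 = -5
  a_5 = 2·-5 + -3·5 + 0·4 + -1·-5 = -20
  a_6 = 2·-20 + -3·-5 + 0·5 + -1·4 = -29
  a_7 = 2·-29 + -3·-20 + 0·-5 + -1·5 = -3
  a_8 = 2·-3 + -3·-29 + 0·-20 + -1·-5 = 86
  a_9 = 2·86 + -3·-3 + 0·-29 + -1·-20 = 201
  a_10 = 2·201 + -3·86 + 0·-3 + -1·-29 = 173
  a_11 = 2·173 + -3·201 + 0·86 + -1·-3 = -254
  a_12 = 2·-254 + -3·173 + 0·201 + -1·86 = -1113

2,-3,0,-1 ; -1113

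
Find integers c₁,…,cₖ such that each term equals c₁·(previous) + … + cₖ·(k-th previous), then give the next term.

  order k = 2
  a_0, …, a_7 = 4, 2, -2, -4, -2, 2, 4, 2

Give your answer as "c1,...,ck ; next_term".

1,-1 ; -2

  a_2 = 1·2 + -1·4 = -2
  a_3 = 1·-2 + -1·2 = -4
  a_4 = 1·-4 + -1·-2 = -2
  a_5 = 1·-2 + -1·-4 = 2
  a_6 = 1·2 + -1·-2 = 4
  a_7 = 1·4 + -1·2 = 2
  a_8 = 1·2 + -1·4 = -2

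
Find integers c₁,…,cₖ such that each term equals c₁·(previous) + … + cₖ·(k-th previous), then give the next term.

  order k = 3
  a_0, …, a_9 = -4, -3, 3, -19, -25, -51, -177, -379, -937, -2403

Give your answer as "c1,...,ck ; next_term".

  a_3 = 1·3 + 2·-3 + 4·-4 = -19
  a_4 = 1·-19 + 2·3 + 4·-3 = -25
  a_5 = 1·-25 + 2·-19 + 4·3 = -51
  a_6 = 1·-51 + 2·-25 + 4·-19 = -177
  a_7 = 1·-177 + 2·-51 + 4·-25 = -379
  a_8 = 1·-379 + 2·-177 + 4·-51 = -937
  a_9 = 1·-937 + 2·-379 + 4·-177 = -2403
  a_10 = 1·-2403 + 2·-937 + 4·-379 = -5793

1,2,4 ; -5793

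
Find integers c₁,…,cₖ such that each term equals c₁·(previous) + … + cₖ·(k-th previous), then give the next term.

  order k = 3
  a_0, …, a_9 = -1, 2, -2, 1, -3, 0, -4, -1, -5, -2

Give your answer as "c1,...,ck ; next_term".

1,1,-1 ; -6

  a_3 = 1·-2 + 1·2 + -1·-1 = 1
  a_4 = 1·1 + 1·-2 + -1·2 = -3
  a_5 = 1·-3 + 1·1 + -1·-2 = 0
  a_6 = 1·0 + 1·-3 + -1·1 = -4
  a_7 = 1·-4 + 1·0 + -1·-3 = -1
  a_8 = 1·-1 + 1·-4 + -1·0 = -5
  a_9 = 1·-5 + 1·-1 + -1·-4 = -2
  a_10 = 1·-2 + 1·-5 + -1·-1 = -6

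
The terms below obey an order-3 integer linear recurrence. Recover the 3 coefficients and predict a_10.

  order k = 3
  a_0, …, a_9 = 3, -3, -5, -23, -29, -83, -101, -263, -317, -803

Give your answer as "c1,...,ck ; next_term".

1,3,-3 ; -965

  a_3 = 1·-5 + 3·-3 + -3·3 = -23
  a_4 = 1·-23 + 3·-5 + -3·-3 = -29
  a_5 = 1·-29 + 3·-23 + -3·-5 = -83
  a_6 = 1·-83 + 3·-29 + -3·-23 = -101
  a_7 = 1·-101 + 3·-83 + -3·-29 = -263
  a_8 = 1·-263 + 3·-101 + -3·-83 = -317
  a_9 = 1·-317 + 3·-263 + -3·-101 = -803
  a_10 = 1·-803 + 3·-317 + -3·-263 = -965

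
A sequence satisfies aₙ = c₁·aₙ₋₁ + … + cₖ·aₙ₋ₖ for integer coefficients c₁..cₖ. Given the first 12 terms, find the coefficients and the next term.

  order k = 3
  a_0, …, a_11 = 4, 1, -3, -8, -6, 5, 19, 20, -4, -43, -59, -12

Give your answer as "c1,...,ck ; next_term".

1,-1,-1 ; 90

  a_3 = 1·-3 + -1·1 + -1·4 = -8
  a_4 = 1·-8 + -1·-3 + -1·1 = -6
  a_5 = 1·-6 + -1·-8 + -1·-3 = 5
  a_6 = 1·5 + -1·-6 + -1·-8 = 19
  a_7 = 1·19 + -1·5 + -1·-6 = 20
  a_8 = 1·20 + -1·19 + -1·5 = -4
  a_9 = 1·-4 + -1·20 + -1·19 = -43
  a_10 = 1·-43 + -1·-4 + -1·20 = -59
  a_11 = 1·-59 + -1·-43 + -1·-4 = -12
  a_12 = 1·-12 + -1·-59 + -1·-43 = 90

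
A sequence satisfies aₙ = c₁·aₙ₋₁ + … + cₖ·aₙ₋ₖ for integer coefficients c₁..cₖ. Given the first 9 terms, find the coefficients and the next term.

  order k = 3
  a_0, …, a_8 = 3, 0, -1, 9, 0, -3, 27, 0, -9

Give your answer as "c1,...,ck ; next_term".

0,0,3 ; 81

  a_3 = 0·-1 + 0·0 + 3·3 = 9
  a_4 = 0·9 + 0·-1 + 3·0 = 0
  a_5 = 0·0 + 0·9 + 3·-1 = -3
  a_6 = 0·-3 + 0·0 + 3·9 = 27
  a_7 = 0·27 + 0·-3 + 3·0 = 0
  a_8 = 0·0 + 0·27 + 3·-3 = -9
  a_9 = 0·-9 + 0·0 + 3·27 = 81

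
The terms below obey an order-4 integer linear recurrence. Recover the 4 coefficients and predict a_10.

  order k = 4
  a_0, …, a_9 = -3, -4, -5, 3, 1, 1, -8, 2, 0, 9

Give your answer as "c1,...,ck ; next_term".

  a_4 = 0·3 + 0·-5 + -1·-4 + 1·-3 = 1
  a_5 = 0·1 + 0·3 + -1·-5 + 1·-4 = 1
  a_6 = 0·1 + 0·1 + -1·3 + 1·-5 = -8
  a_7 = 0·-8 + 0·1 + -1·1 + 1·3 = 2
  a_8 = 0·2 + 0·-8 + -1·1 + 1·1 = 0
  a_9 = 0·0 + 0·2 + -1·-8 + 1·1 = 9
  a_10 = 0·9 + 0·0 + -1·2 + 1·-8 = -10

0,0,-1,1 ; -10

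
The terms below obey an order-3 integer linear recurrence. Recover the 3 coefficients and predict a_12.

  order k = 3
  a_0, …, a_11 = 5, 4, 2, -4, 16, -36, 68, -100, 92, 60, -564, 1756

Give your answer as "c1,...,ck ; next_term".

-3,-2,2 ; -4020

  a_3 = -3·2 + -2·4 + 2·5 = -4
  a_4 = -3·-4 + -2·2 + 2·4 = 16
  a_5 = -3·16 + -2·-4 + 2·2 = -36
  a_6 = -3·-36 + -2·16 + 2·-4 = 68
  a_7 = -3·68 + -2·-36 + 2·16 = -100
  a_8 = -3·-100 + -2·68 + 2·-36 = 92
  a_9 = -3·92 + -2·-100 + 2·68 = 60
  a_10 = -3·60 + -2·92 + 2·-100 = -564
  a_11 = -3·-564 + -2·60 + 2·92 = 1756
  a_12 = -3·1756 + -2·-564 + 2·60 = -4020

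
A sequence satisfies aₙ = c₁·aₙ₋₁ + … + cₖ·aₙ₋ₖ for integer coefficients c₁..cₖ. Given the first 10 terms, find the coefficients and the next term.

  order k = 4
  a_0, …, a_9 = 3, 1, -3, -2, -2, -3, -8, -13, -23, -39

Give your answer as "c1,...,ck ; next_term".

1,1,0,1 ; -70

  a_4 = 1·-2 + 1·-3 + 0·1 + 1·3 = -2
  a_5 = 1·-2 + 1·-2 + 0·-3 + 1·1 = -3
  a_6 = 1·-3 + 1·-2 + 0·-2 + 1·-3 = -8
  a_7 = 1·-8 + 1·-3 + 0·-2 + 1·-2 = -13
  a_8 = 1·-13 + 1·-8 + 0·-3 + 1·-2 = -23
  a_9 = 1·-23 + 1·-13 + 0·-8 + 1·-3 = -39
  a_10 = 1·-39 + 1·-23 + 0·-13 + 1·-8 = -70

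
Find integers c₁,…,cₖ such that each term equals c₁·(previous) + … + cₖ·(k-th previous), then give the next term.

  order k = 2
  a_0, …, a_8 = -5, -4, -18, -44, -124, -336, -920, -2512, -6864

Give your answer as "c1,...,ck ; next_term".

  a_2 = 2·-4 + 2·-5 = -18
  a_3 = 2·-18 + 2·-4 = -44
  a_4 = 2·-44 + 2·-18 = -124
  a_5 = 2·-124 + 2·-44 = -336
  a_6 = 2·-336 + 2·-124 = -920
  a_7 = 2·-920 + 2·-336 = -2512
  a_8 = 2·-2512 + 2·-920 = -6864
  a_9 = 2·-6864 + 2·-2512 = -18752

2,2 ; -18752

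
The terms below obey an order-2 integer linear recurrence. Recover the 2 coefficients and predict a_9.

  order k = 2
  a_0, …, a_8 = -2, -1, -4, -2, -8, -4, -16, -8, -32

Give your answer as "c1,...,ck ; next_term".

  a_2 = 0·-1 + 2·-2 = -4
  a_3 = 0·-4 + 2·-1 = -2
  a_4 = 0·-2 + 2·-4 = -8
  a_5 = 0·-8 + 2·-2 = -4
  a_6 = 0·-4 + 2·-8 = -16
  a_7 = 0·-16 + 2·-4 = -8
  a_8 = 0·-8 + 2·-16 = -32
  a_9 = 0·-32 + 2·-8 = -16

0,2 ; -16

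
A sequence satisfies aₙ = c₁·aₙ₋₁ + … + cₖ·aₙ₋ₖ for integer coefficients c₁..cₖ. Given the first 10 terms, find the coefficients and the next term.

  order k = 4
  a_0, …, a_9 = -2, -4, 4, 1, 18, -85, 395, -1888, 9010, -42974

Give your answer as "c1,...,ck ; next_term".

  a_4 = -4·1 + 3·4 + -3·-4 + 1·-2 = 18
  a_5 = -4·18 + 3·1 + -3·4 + 1·-4 = -85
  a_6 = -4·-85 + 3·18 + -3·1 + 1·4 = 395
  a_7 = -4·395 + 3·-85 + -3·18 + 1·1 = -1888
  a_8 = -4·-1888 + 3·395 + -3·-85 + 1·18 = 9010
  a_9 = -4·9010 + 3·-1888 + -3·395 + 1·-85 = -42974
  a_10 = -4·-42974 + 3·9010 + -3·-1888 + 1·395 = 204985

-4,3,-3,1 ; 204985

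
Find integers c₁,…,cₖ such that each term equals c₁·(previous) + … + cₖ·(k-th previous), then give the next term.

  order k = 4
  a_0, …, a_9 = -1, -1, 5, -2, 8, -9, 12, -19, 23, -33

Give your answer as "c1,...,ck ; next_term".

  a_4 = -1·-2 + 1·5 + 0·-1 + -1·-1 = 8
  a_5 = -1·8 + 1·-2 + 0·5 + -1·-1 = -9
  a_6 = -1·-9 + 1·8 + 0·-2 + -1·5 = 12
  a_7 = -1·12 + 1·-9 + 0·8 + -1·-2 = -19
  a_8 = -1·-19 + 1·12 + 0·-9 + -1·8 = 23
  a_9 = -1·23 + 1·-19 + 0·12 + -1·-9 = -33
  a_10 = -1·-33 + 1·23 + 0·-19 + -1·12 = 44

-1,1,0,-1 ; 44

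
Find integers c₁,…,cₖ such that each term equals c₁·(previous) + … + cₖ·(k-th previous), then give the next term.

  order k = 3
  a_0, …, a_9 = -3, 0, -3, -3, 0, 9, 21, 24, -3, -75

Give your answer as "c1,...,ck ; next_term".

2,-2,-1 ; -168

  a_3 = 2·-3 + -2·0 + -1·-3 = -3
  a_4 = 2·-3 + -2·-3 + -1·0 = 0
  a_5 = 2·0 + -2·-3 + -1·-3 = 9
  a_6 = 2·9 + -2·0 + -1·-3 = 21
  a_7 = 2·21 + -2·9 + -1·0 = 24
  a_8 = 2·24 + -2·21 + -1·9 = -3
  a_9 = 2·-3 + -2·24 + -1·21 = -75
  a_10 = 2·-75 + -2·-3 + -1·24 = -168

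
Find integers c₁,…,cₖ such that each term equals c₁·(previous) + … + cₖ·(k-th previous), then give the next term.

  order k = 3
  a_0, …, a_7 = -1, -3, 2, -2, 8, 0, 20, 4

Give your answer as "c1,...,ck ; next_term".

  a_3 = 1·2 + 2·-3 + -2·-1 = -2
  a_4 = 1·-2 + 2·2 + -2·-3 = 8
  a_5 = 1·8 + 2·-2 + -2·2 = 0
  a_6 = 1·0 + 2·8 + -2·-2 = 20
  a_7 = 1·20 + 2·0 + -2·8 = 4
  a_8 = 1·4 + 2·20 + -2·0 = 44

1,2,-2 ; 44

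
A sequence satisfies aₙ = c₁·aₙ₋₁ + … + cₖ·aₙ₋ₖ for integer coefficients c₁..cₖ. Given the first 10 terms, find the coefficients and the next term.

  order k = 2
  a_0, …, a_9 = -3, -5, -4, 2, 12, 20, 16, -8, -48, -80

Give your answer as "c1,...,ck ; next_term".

  a_2 = 2·-5 + -2·-3 = -4
  a_3 = 2·-4 + -2·-5 = 2
  a_4 = 2·2 + -2·-4 = 12
  a_5 = 2·12 + -2·2 = 20
  a_6 = 2·20 + -2·12 = 16
  a_7 = 2·16 + -2·20 = -8
  a_8 = 2·-8 + -2·16 = -48
  a_9 = 2·-48 + -2·-8 = -80
  a_10 = 2·-80 + -2·-48 = -64

2,-2 ; -64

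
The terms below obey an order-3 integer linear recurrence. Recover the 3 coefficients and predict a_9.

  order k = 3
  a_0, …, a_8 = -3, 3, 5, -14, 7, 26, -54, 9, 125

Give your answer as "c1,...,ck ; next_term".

  a_3 = -1·5 + -2·3 + 1·-3 = -14
  a_4 = -1·-14 + -2·5 + 1·3 = 7
  a_5 = -1·7 + -2·-14 + 1·5 = 26
  a_6 = -1·26 + -2·7 + 1·-14 = -54
  a_7 = -1·-54 + -2·26 + 1·7 = 9
  a_8 = -1·9 + -2·-54 + 1·26 = 125
  a_9 = -1·125 + -2·9 + 1·-54 = -197

-1,-2,1 ; -197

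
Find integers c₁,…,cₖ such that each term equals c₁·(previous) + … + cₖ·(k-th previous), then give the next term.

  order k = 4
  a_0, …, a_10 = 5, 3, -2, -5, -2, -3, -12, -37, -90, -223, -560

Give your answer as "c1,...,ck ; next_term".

  a_4 = 2·-5 + 1·-2 + 0·3 + 2·5 = -2
  a_5 = 2·-2 + 1·-5 + 0·-2 + 2·3 = -3
  a_6 = 2·-3 + 1·-2 + 0·-5 + 2·-2 = -12
  a_7 = 2·-12 + 1·-3 + 0·-2 + 2·-5 = -37
  a_8 = 2·-37 + 1·-12 + 0·-3 + 2·-2 = -90
  a_9 = 2·-90 + 1·-37 + 0·-12 + 2·-3 = -223
  a_10 = 2·-223 + 1·-90 + 0·-37 + 2·-12 = -560
  a_11 = 2·-560 + 1·-223 + 0·-90 + 2·-37 = -1417

2,1,0,2 ; -1417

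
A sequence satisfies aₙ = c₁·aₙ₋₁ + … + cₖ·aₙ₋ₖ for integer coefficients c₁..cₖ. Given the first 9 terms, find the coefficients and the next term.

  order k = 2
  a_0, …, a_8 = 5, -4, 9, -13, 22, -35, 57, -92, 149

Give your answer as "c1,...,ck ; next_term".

-1,1 ; -241

  a_2 = -1·-4 + 1·5 = 9
  a_3 = -1·9 + 1·-4 = -13
  a_4 = -1·-13 + 1·9 = 22
  a_5 = -1·22 + 1·-13 = -35
  a_6 = -1·-35 + 1·22 = 57
  a_7 = -1·57 + 1·-35 = -92
  a_8 = -1·-92 + 1·57 = 149
  a_9 = -1·149 + 1·-92 = -241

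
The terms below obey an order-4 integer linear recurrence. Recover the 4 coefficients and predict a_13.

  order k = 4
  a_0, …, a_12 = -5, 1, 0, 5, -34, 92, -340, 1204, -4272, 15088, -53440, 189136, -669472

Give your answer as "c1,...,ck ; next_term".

  a_4 = -2·5 + 4·0 + -4·1 + 4·-5 = -34
  a_5 = -2·-34 + 4·5 + -4·0 + 4·1 = 92
  a_6 = -2·92 + 4·-34 + -4·5 + 4·0 = -340
  a_7 = -2·-340 + 4·92 + -4·-34 + 4·5 = 1204
  a_8 = -2·1204 + 4·-340 + -4·92 + 4·-34 = -4272
  a_9 = -2·-4272 + 4·1204 + -4·-340 + 4·92 = 15088
  a_10 = -2·15088 + 4·-4272 + -4·1204 + 4·-340 = -53440
  a_11 = -2·-53440 + 4·15088 + -4·-4272 + 4·1204 = 189136
  a_12 = -2·189136 + 4·-53440 + -4·15088 + 4·-4272 = -669472
  a_13 = -2·-669472 + 4·189136 + -4·-53440 + 4·15088 = 2369600

-2,4,-4,4 ; 2369600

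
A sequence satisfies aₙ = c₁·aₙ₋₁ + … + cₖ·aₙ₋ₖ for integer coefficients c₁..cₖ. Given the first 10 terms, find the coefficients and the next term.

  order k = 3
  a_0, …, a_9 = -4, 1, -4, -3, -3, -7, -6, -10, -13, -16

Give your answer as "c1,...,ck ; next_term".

0,1,1 ; -23

  a_3 = 0·-4 + 1·1 + 1·-4 = -3
  a_4 = 0·-3 + 1·-4 + 1·1 = -3
  a_5 = 0·-3 + 1·-3 + 1·-4 = -7
  a_6 = 0·-7 + 1·-3 + 1·-3 = -6
  a_7 = 0·-6 + 1·-7 + 1·-3 = -10
  a_8 = 0·-10 + 1·-6 + 1·-7 = -13
  a_9 = 0·-13 + 1·-10 + 1·-6 = -16
  a_10 = 0·-16 + 1·-13 + 1·-10 = -23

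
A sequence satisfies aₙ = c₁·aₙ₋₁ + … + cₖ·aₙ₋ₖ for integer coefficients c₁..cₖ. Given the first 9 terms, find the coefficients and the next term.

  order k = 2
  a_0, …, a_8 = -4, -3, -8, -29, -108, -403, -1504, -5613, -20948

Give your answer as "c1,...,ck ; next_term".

4,-1 ; -78179

  a_2 = 4·-3 + -1·-4 = -8
  a_3 = 4·-8 + -1·-3 = -29
  a_4 = 4·-29 + -1·-8 = -108
  a_5 = 4·-108 + -1·-29 = -403
  a_6 = 4·-403 + -1·-108 = -1504
  a_7 = 4·-1504 + -1·-403 = -5613
  a_8 = 4·-5613 + -1·-1504 = -20948
  a_9 = 4·-20948 + -1·-5613 = -78179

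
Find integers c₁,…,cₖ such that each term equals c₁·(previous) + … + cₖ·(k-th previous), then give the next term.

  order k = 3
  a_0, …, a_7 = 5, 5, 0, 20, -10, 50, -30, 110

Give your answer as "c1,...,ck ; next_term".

-1,2,2 ; -70

  a_3 = -1·0 + 2·5 + 2·5 = 20
  a_4 = -1·20 + 2·0 + 2·5 = -10
  a_5 = -1·-10 + 2·20 + 2·0 = 50
  a_6 = -1·50 + 2·-10 + 2·20 = -30
  a_7 = -1·-30 + 2·50 + 2·-10 = 110
  a_8 = -1·110 + 2·-30 + 2·50 = -70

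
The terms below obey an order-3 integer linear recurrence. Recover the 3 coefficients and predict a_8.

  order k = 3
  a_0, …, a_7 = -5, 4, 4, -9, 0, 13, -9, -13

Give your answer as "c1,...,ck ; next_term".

0,-1,1 ; 22

  a_3 = 0·4 + -1·4 + 1·-5 = -9
  a_4 = 0·-9 + -1·4 + 1·4 = 0
  a_5 = 0·0 + -1·-9 + 1·4 = 13
  a_6 = 0·13 + -1·0 + 1·-9 = -9
  a_7 = 0·-9 + -1·13 + 1·0 = -13
  a_8 = 0·-13 + -1·-9 + 1·13 = 22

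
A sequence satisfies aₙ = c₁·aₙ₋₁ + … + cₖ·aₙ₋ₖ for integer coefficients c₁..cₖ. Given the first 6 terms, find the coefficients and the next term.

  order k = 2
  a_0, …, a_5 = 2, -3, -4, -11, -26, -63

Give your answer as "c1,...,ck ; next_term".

2,1 ; -152

  a_2 = 2·-3 + 1·2 = -4
  a_3 = 2·-4 + 1·-3 = -11
  a_4 = 2·-11 + 1·-4 = -26
  a_5 = 2·-26 + 1·-11 = -63
  a_6 = 2·-63 + 1·-26 = -152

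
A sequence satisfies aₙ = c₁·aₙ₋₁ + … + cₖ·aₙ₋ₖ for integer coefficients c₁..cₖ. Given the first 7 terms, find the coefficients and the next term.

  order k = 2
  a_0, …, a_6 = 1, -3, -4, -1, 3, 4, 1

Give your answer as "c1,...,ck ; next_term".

  a_2 = 1·-3 + -1·1 = -4
  a_3 = 1·-4 + -1·-3 = -1
  a_4 = 1·-1 + -1·-4 = 3
  a_5 = 1·3 + -1·-1 = 4
  a_6 = 1·4 + -1·3 = 1
  a_7 = 1·1 + -1·4 = -3

1,-1 ; -3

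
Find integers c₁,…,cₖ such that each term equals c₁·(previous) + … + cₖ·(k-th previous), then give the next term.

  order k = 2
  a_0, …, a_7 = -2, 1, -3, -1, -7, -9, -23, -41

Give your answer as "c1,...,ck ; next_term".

  a_2 = 1·1 + 2·-2 = -3
  a_3 = 1·-3 + 2·1 = -1
  a_4 = 1·-1 + 2·-3 = -7
  a_5 = 1·-7 + 2·-1 = -9
  a_6 = 1·-9 + 2·-7 = -23
  a_7 = 1·-23 + 2·-9 = -41
  a_8 = 1·-41 + 2·-23 = -87

1,2 ; -87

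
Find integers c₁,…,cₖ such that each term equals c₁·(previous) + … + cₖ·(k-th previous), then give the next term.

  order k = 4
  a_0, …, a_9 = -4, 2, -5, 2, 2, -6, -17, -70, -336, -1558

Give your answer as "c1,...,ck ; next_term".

4,2,4,1 ; -7201

  a_4 = 4·2 + 2·-5 + 4·2 + 1·-4 = 2
  a_5 = 4·2 + 2·2 + 4·-5 + 1·2 = -6
  a_6 = 4·-6 + 2·2 + 4·2 + 1·-5 = -17
  a_7 = 4·-17 + 2·-6 + 4·2 + 1·2 = -70
  a_8 = 4·-70 + 2·-17 + 4·-6 + 1·2 = -336
  a_9 = 4·-336 + 2·-70 + 4·-17 + 1·-6 = -1558
  a_10 = 4·-1558 + 2·-336 + 4·-70 + 1·-17 = -7201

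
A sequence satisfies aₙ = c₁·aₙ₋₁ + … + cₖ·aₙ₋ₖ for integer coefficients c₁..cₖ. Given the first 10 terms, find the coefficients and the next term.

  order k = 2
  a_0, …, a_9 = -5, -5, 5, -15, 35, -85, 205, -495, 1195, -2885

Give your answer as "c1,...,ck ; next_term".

-2,1 ; 6965

  a_2 = -2·-5 + 1·-5 = 5
  a_3 = -2·5 + 1·-5 = -15
  a_4 = -2·-15 + 1·5 = 35
  a_5 = -2·35 + 1·-15 = -85
  a_6 = -2·-85 + 1·35 = 205
  a_7 = -2·205 + 1·-85 = -495
  a_8 = -2·-495 + 1·205 = 1195
  a_9 = -2·1195 + 1·-495 = -2885
  a_10 = -2·-2885 + 1·1195 = 6965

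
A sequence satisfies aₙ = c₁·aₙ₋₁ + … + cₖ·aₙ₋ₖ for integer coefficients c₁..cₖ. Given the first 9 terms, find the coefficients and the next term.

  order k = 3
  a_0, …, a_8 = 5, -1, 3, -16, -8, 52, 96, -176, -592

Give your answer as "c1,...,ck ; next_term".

  a_3 = 0·3 + -4·-1 + -4·5 = -16
  a_4 = 0·-16 + -4·3 + -4·-1 = -8
  a_5 = 0·-8 + -4·-16 + -4·3 = 52
  a_6 = 0·52 + -4·-8 + -4·-16 = 96
  a_7 = 0·96 + -4·52 + -4·-8 = -176
  a_8 = 0·-176 + -4·96 + -4·52 = -592
  a_9 = 0·-592 + -4·-176 + -4·96 = 320

0,-4,-4 ; 320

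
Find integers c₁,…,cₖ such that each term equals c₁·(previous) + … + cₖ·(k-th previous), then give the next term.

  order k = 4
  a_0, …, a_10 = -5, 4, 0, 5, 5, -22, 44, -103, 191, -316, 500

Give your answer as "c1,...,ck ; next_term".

-2,0,0,-3 ; -691

  a_4 = -2·5 + 0·0 + 0·4 + -3·-5 = 5
  a_5 = -2·5 + 0·5 + 0·0 + -3·4 = -22
  a_6 = -2·-22 + 0·5 + 0·5 + -3·0 = 44
  a_7 = -2·44 + 0·-22 + 0·5 + -3·5 = -103
  a_8 = -2·-103 + 0·44 + 0·-22 + -3·5 = 191
  a_9 = -2·191 + 0·-103 + 0·44 + -3·-22 = -316
  a_10 = -2·-316 + 0·191 + 0·-103 + -3·44 = 500
  a_11 = -2·500 + 0·-316 + 0·191 + -3·-103 = -691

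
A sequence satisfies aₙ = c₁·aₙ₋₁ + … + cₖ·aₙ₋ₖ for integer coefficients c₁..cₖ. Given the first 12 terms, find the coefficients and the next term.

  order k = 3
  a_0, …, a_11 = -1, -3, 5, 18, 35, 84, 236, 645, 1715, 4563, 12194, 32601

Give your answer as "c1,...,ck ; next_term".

3,-2,3 ; 87104

  a_3 = 3·5 + -2·-3 + 3·-1 = 18
  a_4 = 3·18 + -2·5 + 3·-3 = 35
  a_5 = 3·35 + -2·18 + 3·5 = 84
  a_6 = 3·84 + -2·35 + 3·18 = 236
  a_7 = 3·236 + -2·84 + 3·35 = 645
  a_8 = 3·645 + -2·236 + 3·84 = 1715
  a_9 = 3·1715 + -2·645 + 3·236 = 4563
  a_10 = 3·4563 + -2·1715 + 3·645 = 12194
  a_11 = 3·12194 + -2·4563 + 3·1715 = 32601
  a_12 = 3·32601 + -2·12194 + 3·4563 = 87104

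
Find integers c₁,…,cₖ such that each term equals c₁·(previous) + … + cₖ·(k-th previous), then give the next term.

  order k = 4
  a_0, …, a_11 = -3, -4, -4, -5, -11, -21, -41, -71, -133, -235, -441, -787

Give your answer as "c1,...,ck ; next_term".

1,2,-2,2 ; -1465

  a_4 = 1·-5 + 2·-4 + -2·-4 + 2·-3 = -11
  a_5 = 1·-11 + 2·-5 + -2·-4 + 2·-4 = -21
  a_6 = 1·-21 + 2·-11 + -2·-5 + 2·-4 = -41
  a_7 = 1·-41 + 2·-21 + -2·-11 + 2·-5 = -71
  a_8 = 1·-71 + 2·-41 + -2·-21 + 2·-11 = -133
  a_9 = 1·-133 + 2·-71 + -2·-41 + 2·-21 = -235
  a_10 = 1·-235 + 2·-133 + -2·-71 + 2·-41 = -441
  a_11 = 1·-441 + 2·-235 + -2·-133 + 2·-71 = -787
  a_12 = 1·-787 + 2·-441 + -2·-235 + 2·-133 = -1465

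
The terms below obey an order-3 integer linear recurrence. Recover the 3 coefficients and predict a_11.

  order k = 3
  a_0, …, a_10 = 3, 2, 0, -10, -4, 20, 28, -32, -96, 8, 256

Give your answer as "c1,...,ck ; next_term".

  a_3 = 0·0 + -2·2 + -2·3 = -10
  a_4 = 0·-10 + -2·0 + -2·2 = -4
  a_5 = 0·-4 + -2·-10 + -2·0 = 20
  a_6 = 0·20 + -2·-4 + -2·-10 = 28
  a_7 = 0·28 + -2·20 + -2·-4 = -32
  a_8 = 0·-32 + -2·28 + -2·20 = -96
  a_9 = 0·-96 + -2·-32 + -2·28 = 8
  a_10 = 0·8 + -2·-96 + -2·-32 = 256
  a_11 = 0·256 + -2·8 + -2·-96 = 176

0,-2,-2 ; 176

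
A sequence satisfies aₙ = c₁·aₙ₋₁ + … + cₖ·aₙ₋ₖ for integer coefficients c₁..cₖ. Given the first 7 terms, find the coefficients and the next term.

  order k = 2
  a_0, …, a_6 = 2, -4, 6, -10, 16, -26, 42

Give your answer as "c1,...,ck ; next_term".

  a_2 = -1·-4 + 1·2 = 6
  a_3 = -1·6 + 1·-4 = -10
  a_4 = -1·-10 + 1·6 = 16
  a_5 = -1·16 + 1·-10 = -26
  a_6 = -1·-26 + 1·16 = 42
  a_7 = -1·42 + 1·-26 = -68

-1,1 ; -68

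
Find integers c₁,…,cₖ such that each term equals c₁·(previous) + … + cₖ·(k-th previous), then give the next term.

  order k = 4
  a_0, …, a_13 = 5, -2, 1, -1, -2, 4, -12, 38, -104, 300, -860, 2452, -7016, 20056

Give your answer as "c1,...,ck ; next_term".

-2,2,-2,-2 ; -57328

  a_4 = -2·-1 + 2·1 + -2·-2 + -2·5 = -2
  a_5 = -2·-2 + 2·-1 + -2·1 + -2·-2 = 4
  a_6 = -2·4 + 2·-2 + -2·-1 + -2·1 = -12
  a_7 = -2·-12 + 2·4 + -2·-2 + -2·-1 = 38
  a_8 = -2·38 + 2·-12 + -2·4 + -2·-2 = -104
  a_9 = -2·-104 + 2·38 + -2·-12 + -2·4 = 300
  a_10 = -2·300 + 2·-104 + -2·38 + -2·-12 = -860
  a_11 = -2·-860 + 2·300 + -2·-104 + -2·38 = 2452
  a_12 = -2·2452 + 2·-860 + -2·300 + -2·-104 = -7016
  a_13 = -2·-7016 + 2·2452 + -2·-860 + -2·300 = 20056
  a_14 = -2·20056 + 2·-7016 + -2·2452 + -2·-860 = -57328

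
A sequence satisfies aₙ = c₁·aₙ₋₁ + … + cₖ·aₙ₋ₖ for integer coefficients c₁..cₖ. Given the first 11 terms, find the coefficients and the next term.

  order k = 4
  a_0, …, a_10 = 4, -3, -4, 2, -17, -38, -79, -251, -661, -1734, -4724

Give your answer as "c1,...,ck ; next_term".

2,1,3,-2 ; -12663

  a_4 = 2·2 + 1·-4 + 3·-3 + -2·4 = -17
  a_5 = 2·-17 + 1·2 + 3·-4 + -2·-3 = -38
  a_6 = 2·-38 + 1·-17 + 3·2 + -2·-4 = -79
  a_7 = 2·-79 + 1·-38 + 3·-17 + -2·2 = -251
  a_8 = 2·-251 + 1·-79 + 3·-38 + -2·-17 = -661
  a_9 = 2·-661 + 1·-251 + 3·-79 + -2·-38 = -1734
  a_10 = 2·-1734 + 1·-661 + 3·-251 + -2·-79 = -4724
  a_11 = 2·-4724 + 1·-1734 + 3·-661 + -2·-251 = -12663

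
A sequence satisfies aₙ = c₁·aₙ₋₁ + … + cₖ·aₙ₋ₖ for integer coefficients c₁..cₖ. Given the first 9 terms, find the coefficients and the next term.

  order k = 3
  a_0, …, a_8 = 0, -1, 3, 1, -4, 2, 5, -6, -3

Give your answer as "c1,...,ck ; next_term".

  a_3 = 0·3 + -1·-1 + 1·0 = 1
  a_4 = 0·1 + -1·3 + 1·-1 = -4
  a_5 = 0·-4 + -1·1 + 1·3 = 2
  a_6 = 0·2 + -1·-4 + 1·1 = 5
  a_7 = 0·5 + -1·2 + 1·-4 = -6
  a_8 = 0·-6 + -1·5 + 1·2 = -3
  a_9 = 0·-3 + -1·-6 + 1·5 = 11

0,-1,1 ; 11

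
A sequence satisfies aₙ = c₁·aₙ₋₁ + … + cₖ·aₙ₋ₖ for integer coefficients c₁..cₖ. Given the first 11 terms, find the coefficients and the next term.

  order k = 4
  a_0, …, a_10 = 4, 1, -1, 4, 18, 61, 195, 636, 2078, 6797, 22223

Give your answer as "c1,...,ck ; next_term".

  a_4 = 3·4 + 1·-1 + -1·1 + 2·4 = 18
  a_5 = 3·18 + 1·4 + -1·-1 + 2·1 = 61
  a_6 = 3·61 + 1·18 + -1·4 + 2·-1 = 195
  a_7 = 3·195 + 1·61 + -1·18 + 2·4 = 636
  a_8 = 3·636 + 1·195 + -1·61 + 2·18 = 2078
  a_9 = 3·2078 + 1·636 + -1·195 + 2·61 = 6797
  a_10 = 3·6797 + 1·2078 + -1·636 + 2·195 = 22223
  a_11 = 3·22223 + 1·6797 + -1·2078 + 2·636 = 72660

3,1,-1,2 ; 72660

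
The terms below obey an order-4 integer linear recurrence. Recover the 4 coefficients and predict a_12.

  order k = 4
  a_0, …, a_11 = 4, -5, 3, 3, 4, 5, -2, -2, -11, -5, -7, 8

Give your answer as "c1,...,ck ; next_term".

  a_4 = 0·3 + 1·3 + -1·-5 + -1·4 = 4
  a_5 = 0·4 + 1·3 + -1·3 + -1·-5 = 5
  a_6 = 0·5 + 1·4 + -1·3 + -1·3 = -2
  a_7 = 0·-2 + 1·5 + -1·4 + -1·3 = -2
  a_8 = 0·-2 + 1·-2 + -1·5 + -1·4 = -11
  a_9 = 0·-11 + 1·-2 + -1·-2 + -1·5 = -5
  a_10 = 0·-5 + 1·-11 + -1·-2 + -1·-2 = -7
  a_11 = 0·-7 + 1·-5 + -1·-11 + -1·-2 = 8
  a_12 = 0·8 + 1·-7 + -1·-5 + -1·-11 = 9

0,1,-1,-1 ; 9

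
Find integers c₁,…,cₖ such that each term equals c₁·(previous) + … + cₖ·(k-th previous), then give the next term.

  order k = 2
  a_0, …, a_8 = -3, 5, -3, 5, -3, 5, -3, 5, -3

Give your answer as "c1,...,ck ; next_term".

  a_2 = 0·5 + 1·-3 = -3
  a_3 = 0·-3 + 1·5 = 5
  a_4 = 0·5 + 1·-3 = -3
  a_5 = 0·-3 + 1·5 = 5
  a_6 = 0·5 + 1·-3 = -3
  a_7 = 0·-3 + 1·5 = 5
  a_8 = 0·5 + 1·-3 = -3
  a_9 = 0·-3 + 1·5 = 5

0,1 ; 5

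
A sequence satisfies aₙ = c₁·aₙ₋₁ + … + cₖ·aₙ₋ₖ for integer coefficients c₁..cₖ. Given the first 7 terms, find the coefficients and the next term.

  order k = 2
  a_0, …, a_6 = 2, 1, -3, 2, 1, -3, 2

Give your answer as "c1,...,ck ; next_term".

-1,-1 ; 1

  a_2 = -1·1 + -1·2 = -3
  a_3 = -1·-3 + -1·1 = 2
  a_4 = -1·2 + -1·-3 = 1
  a_5 = -1·1 + -1·2 = -3
  a_6 = -1·-3 + -1·1 = 2
  a_7 = -1·2 + -1·-3 = 1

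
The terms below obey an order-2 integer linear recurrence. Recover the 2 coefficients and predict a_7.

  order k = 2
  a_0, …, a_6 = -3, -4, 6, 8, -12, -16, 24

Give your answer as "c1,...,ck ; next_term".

  a_2 = 0·-4 + -2·-3 = 6
  a_3 = 0·6 + -2·-4 = 8
  a_4 = 0·8 + -2·6 = -12
  a_5 = 0·-12 + -2·8 = -16
  a_6 = 0·-16 + -2·-12 = 24
  a_7 = 0·24 + -2·-16 = 32

0,-2 ; 32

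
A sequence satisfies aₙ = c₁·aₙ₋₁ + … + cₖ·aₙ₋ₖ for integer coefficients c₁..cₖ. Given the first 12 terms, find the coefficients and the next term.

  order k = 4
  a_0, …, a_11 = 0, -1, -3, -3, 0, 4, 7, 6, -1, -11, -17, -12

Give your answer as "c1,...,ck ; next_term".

  a_4 = 1·-3 + -1·-3 + 0·-1 + -1·0 = 0
  a_5 = 1·0 + -1·-3 + 0·-3 + -1·-1 = 4
  a_6 = 1·4 + -1·0 + 0·-3 + -1·-3 = 7
  a_7 = 1·7 + -1·4 + 0·0 + -1·-3 = 6
  a_8 = 1·6 + -1·7 + 0·4 + -1·0 = -1
  a_9 = 1·-1 + -1·6 + 0·7 + -1·4 = -11
  a_10 = 1·-11 + -1·-1 + 0·6 + -1·7 = -17
  a_11 = 1·-17 + -1·-11 + 0·-1 + -1·6 = -12
  a_12 = 1·-12 + -1·-17 + 0·-11 + -1·-1 = 6

1,-1,0,-1 ; 6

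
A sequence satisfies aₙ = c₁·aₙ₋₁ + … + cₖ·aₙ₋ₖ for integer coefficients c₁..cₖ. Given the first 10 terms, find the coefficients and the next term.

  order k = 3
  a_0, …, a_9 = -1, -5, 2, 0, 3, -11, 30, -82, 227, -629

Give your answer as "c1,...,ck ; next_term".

-3,-1,-1 ; 1742

  a_3 = -3·2 + -1·-5 + -1·-1 = 0
  a_4 = -3·0 + -1·2 + -1·-5 = 3
  a_5 = -3·3 + -1·0 + -1·2 = -11
  a_6 = -3·-11 + -1·3 + -1·0 = 30
  a_7 = -3·30 + -1·-11 + -1·3 = -82
  a_8 = -3·-82 + -1·30 + -1·-11 = 227
  a_9 = -3·227 + -1·-82 + -1·30 = -629
  a_10 = -3·-629 + -1·227 + -1·-82 = 1742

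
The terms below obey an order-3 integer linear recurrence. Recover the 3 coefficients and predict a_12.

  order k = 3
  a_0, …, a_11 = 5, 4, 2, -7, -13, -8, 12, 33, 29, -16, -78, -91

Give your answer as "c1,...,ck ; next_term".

1,-1,-1 ; 3

  a_3 = 1·2 + -1·4 + -1·5 = -7
  a_4 = 1·-7 + -1·2 + -1·4 = -13
  a_5 = 1·-13 + -1·-7 + -1·2 = -8
  a_6 = 1·-8 + -1·-13 + -1·-7 = 12
  a_7 = 1·12 + -1·-8 + -1·-13 = 33
  a_8 = 1·33 + -1·12 + -1·-8 = 29
  a_9 = 1·29 + -1·33 + -1·12 = -16
  a_10 = 1·-16 + -1·29 + -1·33 = -78
  a_11 = 1·-78 + -1·-16 + -1·29 = -91
  a_12 = 1·-91 + -1·-78 + -1·-16 = 3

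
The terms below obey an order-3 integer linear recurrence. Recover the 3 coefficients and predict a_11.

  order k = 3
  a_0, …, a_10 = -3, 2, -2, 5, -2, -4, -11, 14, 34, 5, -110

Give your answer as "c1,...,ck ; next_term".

  a_3 = 0·-2 + -2·2 + -3·-3 = 5
  a_4 = 0·5 + -2·-2 + -3·2 = -2
  a_5 = 0·-2 + -2·5 + -3·-2 = -4
  a_6 = 0·-4 + -2·-2 + -3·5 = -11
  a_7 = 0·-11 + -2·-4 + -3·-2 = 14
  a_8 = 0·14 + -2·-11 + -3·-4 = 34
  a_9 = 0·34 + -2·14 + -3·-11 = 5
  a_10 = 0·5 + -2·34 + -3·14 = -110
  a_11 = 0·-110 + -2·5 + -3·34 = -112

0,-2,-3 ; -112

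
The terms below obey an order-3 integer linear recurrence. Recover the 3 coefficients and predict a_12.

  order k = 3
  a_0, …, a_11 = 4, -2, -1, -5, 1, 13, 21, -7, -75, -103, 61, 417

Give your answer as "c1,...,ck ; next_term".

1,-2,-2 ; 501

  a_3 = 1·-1 + -2·-2 + -2·4 = -5
  a_4 = 1·-5 + -2·-1 + -2·-2 = 1
  a_5 = 1·1 + -2·-5 + -2·-1 = 13
  a_6 = 1·13 + -2·1 + -2·-5 = 21
  a_7 = 1·21 + -2·13 + -2·1 = -7
  a_8 = 1·-7 + -2·21 + -2·13 = -75
  a_9 = 1·-75 + -2·-7 + -2·21 = -103
  a_10 = 1·-103 + -2·-75 + -2·-7 = 61
  a_11 = 1·61 + -2·-103 + -2·-75 = 417
  a_12 = 1·417 + -2·61 + -2·-103 = 501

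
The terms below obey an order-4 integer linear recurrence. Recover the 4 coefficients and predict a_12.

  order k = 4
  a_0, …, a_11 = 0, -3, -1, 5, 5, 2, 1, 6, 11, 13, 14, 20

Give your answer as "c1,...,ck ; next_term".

1,0,0,1 ; 31

  a_4 = 1·5 + 0·-1 + 0·-3 + 1·0 = 5
  a_5 = 1·5 + 0·5 + 0·-1 + 1·-3 = 2
  a_6 = 1·2 + 0·5 + 0·5 + 1·-1 = 1
  a_7 = 1·1 + 0·2 + 0·5 + 1·5 = 6
  a_8 = 1·6 + 0·1 + 0·2 + 1·5 = 11
  a_9 = 1·11 + 0·6 + 0·1 + 1·2 = 13
  a_10 = 1·13 + 0·11 + 0·6 + 1·1 = 14
  a_11 = 1·14 + 0·13 + 0·11 + 1·6 = 20
  a_12 = 1·20 + 0·14 + 0·13 + 1·11 = 31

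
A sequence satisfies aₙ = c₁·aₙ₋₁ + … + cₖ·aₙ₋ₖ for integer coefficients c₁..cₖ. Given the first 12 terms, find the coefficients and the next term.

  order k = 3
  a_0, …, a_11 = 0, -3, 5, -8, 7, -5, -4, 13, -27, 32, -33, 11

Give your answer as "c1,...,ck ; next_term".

-1,1,2 ; 20

  a_3 = -1·5 + 1·-3 + 2·0 = -8
  a_4 = -1·-8 + 1·5 + 2·-3 = 7
  a_5 = -1·7 + 1·-8 + 2·5 = -5
  a_6 = -1·-5 + 1·7 + 2·-8 = -4
  a_7 = -1·-4 + 1·-5 + 2·7 = 13
  a_8 = -1·13 + 1·-4 + 2·-5 = -27
  a_9 = -1·-27 + 1·13 + 2·-4 = 32
  a_10 = -1·32 + 1·-27 + 2·13 = -33
  a_11 = -1·-33 + 1·32 + 2·-27 = 11
  a_12 = -1·11 + 1·-33 + 2·32 = 20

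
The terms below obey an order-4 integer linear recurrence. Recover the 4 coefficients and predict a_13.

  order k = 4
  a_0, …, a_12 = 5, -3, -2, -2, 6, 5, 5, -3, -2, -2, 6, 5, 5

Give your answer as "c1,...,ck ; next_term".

1,0,-1,1 ; -3

  a_4 = 1·-2 + 0·-2 + -1·-3 + 1·5 = 6
  a_5 = 1·6 + 0·-2 + -1·-2 + 1·-3 = 5
  a_6 = 1·5 + 0·6 + -1·-2 + 1·-2 = 5
  a_7 = 1·5 + 0·5 + -1·6 + 1·-2 = -3
  a_8 = 1·-3 + 0·5 + -1·5 + 1·6 = -2
  a_9 = 1·-2 + 0·-3 + -1·5 + 1·5 = -2
  a_10 = 1·-2 + 0·-2 + -1·-3 + 1·5 = 6
  a_11 = 1·6 + 0·-2 + -1·-2 + 1·-3 = 5
  a_12 = 1·5 + 0·6 + -1·-2 + 1·-2 = 5
  a_13 = 1·5 + 0·5 + -1·6 + 1·-2 = -3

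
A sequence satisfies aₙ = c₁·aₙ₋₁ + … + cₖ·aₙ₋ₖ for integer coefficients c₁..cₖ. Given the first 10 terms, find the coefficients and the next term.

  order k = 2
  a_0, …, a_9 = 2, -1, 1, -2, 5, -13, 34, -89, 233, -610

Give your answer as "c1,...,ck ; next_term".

  a_2 = -3·-1 + -1·2 = 1
  a_3 = -3·1 + -1·-1 = -2
  a_4 = -3·-2 + -1·1 = 5
  a_5 = -3·5 + -1·-2 = -13
  a_6 = -3·-13 + -1·5 = 34
  a_7 = -3·34 + -1·-13 = -89
  a_8 = -3·-89 + -1·34 = 233
  a_9 = -3·233 + -1·-89 = -610
  a_10 = -3·-610 + -1·233 = 1597

-3,-1 ; 1597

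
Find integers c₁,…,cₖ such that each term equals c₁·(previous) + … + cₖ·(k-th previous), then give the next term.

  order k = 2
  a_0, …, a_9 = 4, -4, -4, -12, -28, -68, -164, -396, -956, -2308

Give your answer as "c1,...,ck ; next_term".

  a_2 = 2·-4 + 1·4 = -4
  a_3 = 2·-4 + 1·-4 = -12
  a_4 = 2·-12 + 1·-4 = -28
  a_5 = 2·-28 + 1·-12 = -68
  a_6 = 2·-68 + 1·-28 = -164
  a_7 = 2·-164 + 1·-68 = -396
  a_8 = 2·-396 + 1·-164 = -956
  a_9 = 2·-956 + 1·-396 = -2308
  a_10 = 2·-2308 + 1·-956 = -5572

2,1 ; -5572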